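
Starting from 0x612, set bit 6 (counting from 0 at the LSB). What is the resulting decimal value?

x = 011000010010
bit 6 is currently 0; set it via x | (1 << 6) = x | 64
→ 011001010010 = 1618

1618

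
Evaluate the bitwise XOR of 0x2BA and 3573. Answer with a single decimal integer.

3919

0x2BA = 001010111010
3573 = 110111110101
XOR → 111101001111 = 3919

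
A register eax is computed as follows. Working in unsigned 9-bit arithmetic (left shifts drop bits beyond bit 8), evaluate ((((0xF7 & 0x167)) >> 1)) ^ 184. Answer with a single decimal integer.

139

0xF7 = 011110111
0x167 = 101100111
→ & → 001100111 = 103
→ >> 1 → 000110011 = 51
184 = 010111000
→ ^ → 010001011 = 139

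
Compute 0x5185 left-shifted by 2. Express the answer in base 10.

83476

0x5185 = 00101000110000101
shift left by 2 → 10100011000010100 = 83476
(equivalently, 20869 × 2^2 = 20869 × 4)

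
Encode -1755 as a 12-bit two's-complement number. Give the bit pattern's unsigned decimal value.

1755 in 12 bits: 011011011011
Invert: 100100100100
Add 1:  100100100101 = 2341
(Check: 2^12 - 1755 = 4096 - 1755 = 2341.)

2341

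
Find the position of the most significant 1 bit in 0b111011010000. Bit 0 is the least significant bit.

11

0b111011010000 = 111011010000
The topmost 1 is at position 11 (since 2^11 = 2048 ≤ 3792 < 4096).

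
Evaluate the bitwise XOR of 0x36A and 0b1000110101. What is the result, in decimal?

351

0x36A = 1101101010
b = 1000110101
XOR → 0101011111 = 351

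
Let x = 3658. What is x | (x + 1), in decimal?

x = 111001001010 = 3658
x + 1 = 111001001011
OR    = 111001001011 = 3659
(x | (x + 1) sets the lowest cleared bit.)

3659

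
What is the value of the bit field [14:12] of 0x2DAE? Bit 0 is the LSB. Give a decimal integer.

2

v = 0010110110101110
Shift right by 12: 0010
Mask low 3 bits: 010 = 2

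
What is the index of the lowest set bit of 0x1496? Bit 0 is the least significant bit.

1

0x1496 = 1010010010110
Trailing zeros: 1, so the lowest set bit is bit 1 (value 2).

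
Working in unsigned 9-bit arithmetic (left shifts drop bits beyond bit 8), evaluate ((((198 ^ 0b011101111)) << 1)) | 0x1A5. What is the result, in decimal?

198 = 011000110
0b011101111 = 011101111
→ ^ → 000101001 = 41
→ << 1 (mod 2^9) → 001010010 = 82
0x1A5 = 110100101
→ | → 111110111 = 503

503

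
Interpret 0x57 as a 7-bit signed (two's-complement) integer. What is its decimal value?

pattern = 1010111 (MSB is 1 ⇒ negative)
Invert: 0101000, add 1 → 0101001 = 41, so the value is -41.
(Equivalently: 87 - 2^7 = 87 - 128 = -41.)

-41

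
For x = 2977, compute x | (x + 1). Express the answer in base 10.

2979

x = 101110100001 = 2977
x + 1 = 101110100010
OR    = 101110100011 = 2979
(x | (x + 1) sets the lowest cleared bit.)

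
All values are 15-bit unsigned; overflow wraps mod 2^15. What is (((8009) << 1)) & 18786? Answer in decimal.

8009 = 001111101001001
→ << 1 (mod 2^15) → 011111010010010 = 16018
18786 = 100100101100010
→ & → 000100000000010 = 2050

2050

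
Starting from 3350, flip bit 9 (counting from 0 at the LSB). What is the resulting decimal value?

x = 110100010110
bit 9 is currently 0; toggle it via x ^ (1 << 9) = x ^ 512
→ 111100010110 = 3862

3862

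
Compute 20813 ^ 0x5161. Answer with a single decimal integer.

44

20813 = 101000101001101
0x5161 = 101000101100001
XOR → 000000000101100 = 44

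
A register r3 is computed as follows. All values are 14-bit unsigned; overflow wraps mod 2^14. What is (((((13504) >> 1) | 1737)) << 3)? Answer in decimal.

13504 = 11010011000000
→ >> 1 → 01101001100000 = 6752
1737 = 00011011001001
→ | → 01111011101001 = 7913
→ << 3 (mod 2^14) → 11011101001000 = 14152

14152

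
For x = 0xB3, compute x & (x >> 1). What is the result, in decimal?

x = 10110011 = 179
x>>1 = 01011001
AND  = 00010001 = 17
(x & (x >> 1) has a 1 wherever x has two consecutive 1 bits.)

17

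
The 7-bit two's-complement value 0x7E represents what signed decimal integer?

pattern = 1111110 (MSB is 1 ⇒ negative)
Invert: 0000001, add 1 → 0000010 = 2, so the value is -2.
(Equivalently: 126 - 2^7 = 126 - 128 = -2.)

-2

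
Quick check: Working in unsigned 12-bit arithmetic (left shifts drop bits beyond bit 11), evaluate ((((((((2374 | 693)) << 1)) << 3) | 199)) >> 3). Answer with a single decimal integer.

510

2374 = 100101000110
693 = 001010110101
→ | → 101111110111 = 3063
→ << 1 (mod 2^12) → 011111101110 = 2030
→ << 3 (mod 2^12) → 111101110000 = 3952
199 = 000011000111
→ | → 111111110111 = 4087
→ >> 3 → 000111111110 = 510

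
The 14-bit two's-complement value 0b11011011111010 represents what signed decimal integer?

pattern = 11011011111010 (MSB is 1 ⇒ negative)
Invert: 00100100000101, add 1 → 00100100000110 = 2310, so the value is -2310.
(Equivalently: 14074 - 2^14 = 14074 - 16384 = -2310.)

-2310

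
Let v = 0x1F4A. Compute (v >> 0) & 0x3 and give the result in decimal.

2

v = 1111101001010
Shift right by 0: 1111101001010
Mask low 2 bits: 10 = 2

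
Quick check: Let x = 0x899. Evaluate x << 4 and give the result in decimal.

35216

0x899 = 0000100010011001
shift left by 4 → 1000100110010000 = 35216
(equivalently, 2201 × 2^4 = 2201 × 16)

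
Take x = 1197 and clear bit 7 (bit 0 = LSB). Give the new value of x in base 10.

x = 10010101101
bit 7 is currently 1; clear it via x & ~(1 << 7) = x & ~128
→ 10000101101 = 1069

1069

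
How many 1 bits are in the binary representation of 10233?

10233 = 10011111111001
Count the 1s: 1 + 1 + 1 + 1 + 1 + 1 + 1 + 1 + 1 + 1 = 10

10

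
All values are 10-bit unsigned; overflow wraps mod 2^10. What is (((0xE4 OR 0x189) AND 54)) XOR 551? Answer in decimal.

0xE4 = 0011100100
0x189 = 0110001001
→ OR → 0111101101 = 493
54 = 0000110110
→ AND → 0000100100 = 36
551 = 1000100111
→ XOR → 1000000011 = 515

515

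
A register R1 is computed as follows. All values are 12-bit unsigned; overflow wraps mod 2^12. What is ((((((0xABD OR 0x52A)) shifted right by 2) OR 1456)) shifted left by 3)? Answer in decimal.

4088

0xABD = 101010111101
0x52A = 010100101010
→ OR → 111110111111 = 4031
→ shifted right by 2 → 001111101111 = 1007
1456 = 010110110000
→ OR → 011111111111 = 2047
→ shifted left by 3 (mod 2^12) → 111111111000 = 4088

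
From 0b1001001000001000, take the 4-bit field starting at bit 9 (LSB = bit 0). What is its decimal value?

9

v = 1001001000001000
Shift right by 9: 1001001
Mask low 4 bits: 1001 = 9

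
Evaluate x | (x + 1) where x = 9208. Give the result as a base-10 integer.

x = 10001111111000 = 9208
x + 1 = 10001111111001
OR    = 10001111111001 = 9209
(x | (x + 1) sets the lowest cleared bit.)

9209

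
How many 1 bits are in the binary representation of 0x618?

0x618 = 11000011000
Count the 1s: 1 + 1 + 1 + 1 = 4

4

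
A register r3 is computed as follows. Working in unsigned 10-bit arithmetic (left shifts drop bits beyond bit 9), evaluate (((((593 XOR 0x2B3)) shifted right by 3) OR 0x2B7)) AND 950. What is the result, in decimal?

593 = 1001010001
0x2B3 = 1010110011
→ XOR → 0011100010 = 226
→ shifted right by 3 → 0000011100 = 28
0x2B7 = 1010110111
→ OR → 1010111111 = 703
950 = 1110110110
→ AND → 1010110110 = 694

694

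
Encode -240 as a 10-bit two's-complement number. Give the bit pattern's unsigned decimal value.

784

240 in 10 bits: 0011110000
Invert: 1100001111
Add 1:  1100010000 = 784
(Check: 2^10 - 240 = 1024 - 240 = 784.)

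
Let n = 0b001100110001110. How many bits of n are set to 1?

n = 1100110001110
Count the 1s: 1 + 1 + 1 + 1 + 1 + 1 + 1 = 7

7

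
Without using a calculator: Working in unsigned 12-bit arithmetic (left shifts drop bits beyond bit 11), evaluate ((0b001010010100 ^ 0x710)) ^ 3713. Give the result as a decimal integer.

2821

0b001010010100 = 001010010100
0x710 = 011100010000
→ ^ → 010110000100 = 1412
3713 = 111010000001
→ ^ → 101100000101 = 2821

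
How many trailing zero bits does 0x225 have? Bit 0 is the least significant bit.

0

0x225 = 1000100101
Trailing zeros: 0, so the lowest set bit is bit 0 (value 1).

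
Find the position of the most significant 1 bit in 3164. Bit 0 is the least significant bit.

3164 = 110001011100
The topmost 1 is at position 11 (since 2^11 = 2048 ≤ 3164 < 4096).

11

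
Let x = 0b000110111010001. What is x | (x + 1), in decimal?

3539

x = 110111010001 = 3537
x + 1 = 110111010010
OR    = 110111010011 = 3539
(x | (x + 1) sets the lowest cleared bit.)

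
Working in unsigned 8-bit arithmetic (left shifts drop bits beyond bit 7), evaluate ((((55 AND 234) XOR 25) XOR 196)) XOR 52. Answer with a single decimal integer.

203

55 = 00110111
234 = 11101010
→ AND → 00100010 = 34
25 = 00011001
→ XOR → 00111011 = 59
196 = 11000100
→ XOR → 11111111 = 255
52 = 00110100
→ XOR → 11001011 = 203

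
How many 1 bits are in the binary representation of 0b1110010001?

n = 1110010001
Count the 1s: 1 + 1 + 1 + 1 + 1 = 5

5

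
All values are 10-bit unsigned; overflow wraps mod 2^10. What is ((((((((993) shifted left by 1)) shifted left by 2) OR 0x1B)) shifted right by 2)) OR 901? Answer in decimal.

967

993 = 1111100001
→ shifted left by 1 (mod 2^10) → 1111000010 = 962
→ shifted left by 2 (mod 2^10) → 1100001000 = 776
0x1B = 0000011011
→ OR → 1100011011 = 795
→ shifted right by 2 → 0011000110 = 198
901 = 1110000101
→ OR → 1111000111 = 967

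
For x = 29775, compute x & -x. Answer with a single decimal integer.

1

x = 111010001001111 = 29775
-x (two's complement) = …000101110110001
AND   = 000000000000001 = 1
(x & -x isolates the lowest set bit of x.)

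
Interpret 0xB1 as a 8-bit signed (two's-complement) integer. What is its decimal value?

-79

pattern = 10110001 (MSB is 1 ⇒ negative)
Invert: 01001110, add 1 → 01001111 = 79, so the value is -79.
(Equivalently: 177 - 2^8 = 177 - 256 = -79.)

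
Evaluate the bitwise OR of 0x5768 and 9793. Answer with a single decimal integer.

30569

0x5768 = 101011101101000
9793 = 010011001000001
 OR → 111011101101001 = 30569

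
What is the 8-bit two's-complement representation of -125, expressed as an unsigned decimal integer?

125 in 8 bits: 01111101
Invert: 10000010
Add 1:  10000011 = 131
(Check: 2^8 - 125 = 256 - 125 = 131.)

131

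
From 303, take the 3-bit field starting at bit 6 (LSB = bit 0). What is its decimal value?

v = 100101111
Shift right by 6: 100
Mask low 3 bits: 100 = 4

4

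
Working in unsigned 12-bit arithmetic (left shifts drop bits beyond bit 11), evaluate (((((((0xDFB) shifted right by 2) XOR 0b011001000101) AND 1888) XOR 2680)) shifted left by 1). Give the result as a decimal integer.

0xDFB = 110111111011
→ shifted right by 2 → 001101111110 = 894
0b011001000101 = 011001000101
→ XOR → 010100111011 = 1339
1888 = 011101100000
→ AND → 010100100000 = 1312
2680 = 101001111000
→ XOR → 111101011000 = 3928
→ shifted left by 1 (mod 2^12) → 111010110000 = 3760

3760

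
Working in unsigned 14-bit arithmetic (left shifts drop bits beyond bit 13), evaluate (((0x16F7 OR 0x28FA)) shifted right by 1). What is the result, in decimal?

8063

0x16F7 = 01011011110111
0x28FA = 10100011111010
→ OR → 11111011111111 = 16127
→ shifted right by 1 → 01111101111111 = 8063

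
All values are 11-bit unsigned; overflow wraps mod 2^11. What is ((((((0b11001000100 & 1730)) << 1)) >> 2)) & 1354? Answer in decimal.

256

0b11001000100 = 11001000100
1730 = 11011000010
→ & → 11001000000 = 1600
→ << 1 (mod 2^11) → 10010000000 = 1152
→ >> 2 → 00100100000 = 288
1354 = 10101001010
→ & → 00100000000 = 256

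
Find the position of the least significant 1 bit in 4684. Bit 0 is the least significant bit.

4684 = 1001001001100
Trailing zeros: 2, so the lowest set bit is bit 2 (value 4).

2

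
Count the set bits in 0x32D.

0x32D = 1100101101
Count the 1s: 1 + 1 + 1 + 1 + 1 + 1 = 6

6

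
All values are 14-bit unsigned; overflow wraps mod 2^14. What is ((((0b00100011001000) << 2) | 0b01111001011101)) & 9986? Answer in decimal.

0b00100011001000 = 00100011001000
→ << 2 (mod 2^14) → 10001100100000 = 8992
0b01111001011101 = 01111001011101
→ | → 11111101111101 = 16253
9986 = 10011100000010
→ & → 10011100000000 = 9984

9984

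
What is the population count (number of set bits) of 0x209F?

7

0x209F = 10000010011111
Count the 1s: 1 + 1 + 1 + 1 + 1 + 1 + 1 = 7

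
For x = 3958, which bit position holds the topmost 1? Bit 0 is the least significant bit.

11

3958 = 111101110110
The topmost 1 is at position 11 (since 2^11 = 2048 ≤ 3958 < 4096).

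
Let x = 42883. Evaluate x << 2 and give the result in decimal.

171532

42883 = 001010011110000011
shift left by 2 → 101001111000001100 = 171532
(equivalently, 42883 × 2^2 = 42883 × 4)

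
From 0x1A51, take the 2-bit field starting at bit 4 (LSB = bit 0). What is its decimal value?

1

v = 01101001010001
Shift right by 4: 0110100101
Mask low 2 bits: 01 = 1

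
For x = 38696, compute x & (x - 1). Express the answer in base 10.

x = 1001011100101000 = 38696
x - 1 = 1001011100100111
AND   = 1001011100100000 = 38688
(x & (x - 1) clears the lowest set bit of x.)

38688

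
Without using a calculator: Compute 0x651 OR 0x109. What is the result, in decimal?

0x651 = 11001010001
0x109 = 00100001001
 OR → 11101011001 = 1881

1881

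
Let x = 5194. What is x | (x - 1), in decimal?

5195

x = 1010001001010 = 5194
x - 1 = 1010001001001
OR    = 1010001001011 = 5195
(x | (x - 1) sets all bits below the lowest set bit.)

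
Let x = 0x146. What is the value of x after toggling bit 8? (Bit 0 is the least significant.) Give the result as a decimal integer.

x = 0000101000110
bit 8 is currently 1; toggle it via x ^ (1 << 8) = x ^ 256
→ 0000001000110 = 70

70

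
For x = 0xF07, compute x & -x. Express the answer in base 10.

x = 111100000111 = 3847
-x (two's complement) = …000011111001
AND   = 000000000001 = 1
(x & -x isolates the lowest set bit of x.)

1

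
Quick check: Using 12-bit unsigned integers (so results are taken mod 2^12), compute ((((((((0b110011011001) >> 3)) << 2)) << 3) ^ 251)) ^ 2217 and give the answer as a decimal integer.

2866

0b110011011001 = 110011011001
→ >> 3 → 000110011011 = 411
→ << 2 (mod 2^12) → 011001101100 = 1644
→ << 3 (mod 2^12) → 001101100000 = 864
251 = 000011111011
→ ^ → 001110011011 = 923
2217 = 100010101001
→ ^ → 101100110010 = 2866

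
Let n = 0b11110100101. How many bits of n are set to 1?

7

n = 11110100101
Count the 1s: 1 + 1 + 1 + 1 + 1 + 1 + 1 = 7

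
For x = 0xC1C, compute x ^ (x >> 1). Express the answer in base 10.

x = 110000011100 = 3100
x>>1 = 011000001110
XOR  = 101000010010 = 2578
(x ^ (x >> 1) gives the standard binary-reflected Gray code of x.)

2578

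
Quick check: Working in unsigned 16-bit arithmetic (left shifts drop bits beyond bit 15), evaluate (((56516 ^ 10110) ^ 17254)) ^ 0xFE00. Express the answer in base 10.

18140

56516 = 1101110011000100
10110 = 0010011101111110
→ ^ → 1111101110111010 = 64442
17254 = 0100001101100110
→ ^ → 1011100011011100 = 47324
0xFE00 = 1111111000000000
→ ^ → 0100011011011100 = 18140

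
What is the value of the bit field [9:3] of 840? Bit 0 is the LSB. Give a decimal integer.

v = 1101001000
Shift right by 3: 1101001
Mask low 7 bits: 1101001 = 105

105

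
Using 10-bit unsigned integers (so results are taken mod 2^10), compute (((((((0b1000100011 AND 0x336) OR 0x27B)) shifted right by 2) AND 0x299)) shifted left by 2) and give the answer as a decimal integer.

0b1000100011 = 1000100011
0x336 = 1100110110
→ AND → 1000100010 = 546
0x27B = 1001111011
→ OR → 1001111011 = 635
→ shifted right by 2 → 0010011110 = 158
0x299 = 1010011001
→ AND → 0010011000 = 152
→ shifted left by 2 (mod 2^10) → 1001100000 = 608

608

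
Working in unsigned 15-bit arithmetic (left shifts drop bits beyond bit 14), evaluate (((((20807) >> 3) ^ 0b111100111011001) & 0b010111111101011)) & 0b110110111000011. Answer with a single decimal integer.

20807 = 101000101000111
→ >> 3 → 000101000101000 = 2600
0b111100111011001 = 111100111011001
→ ^ → 111001111110001 = 29681
0b010111111101011 = 010111111101011
→ & → 010001111100001 = 9185
0b110110111000011 = 110110111000011
→ & → 010000111000001 = 8641

8641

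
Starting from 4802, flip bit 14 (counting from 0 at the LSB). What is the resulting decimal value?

21186

x = 001001011000010
bit 14 is currently 0; toggle it via x ^ (1 << 14) = x ^ 16384
→ 101001011000010 = 21186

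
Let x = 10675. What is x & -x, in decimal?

1

x = 10100110110011 = 10675
-x (two's complement) = …01011001001101
AND   = 00000000000001 = 1
(x & -x isolates the lowest set bit of x.)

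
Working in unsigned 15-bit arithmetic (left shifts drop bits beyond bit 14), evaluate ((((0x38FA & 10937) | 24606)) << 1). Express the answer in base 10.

0x38FA = 011100011111010
10937 = 010101010111001
→ & → 010100010111000 = 10424
24606 = 110000000011110
→ | → 110100010111110 = 26814
→ << 1 (mod 2^15) → 101000101111100 = 20860

20860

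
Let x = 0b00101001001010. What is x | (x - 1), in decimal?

x = 101001001010 = 2634
x - 1 = 101001001001
OR    = 101001001011 = 2635
(x | (x - 1) sets all bits below the lowest set bit.)

2635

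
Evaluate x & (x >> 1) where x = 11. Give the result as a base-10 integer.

x = 1011 = 11
x>>1 = 0101
AND  = 0001 = 1
(x & (x >> 1) has a 1 wherever x has two consecutive 1 bits.)

1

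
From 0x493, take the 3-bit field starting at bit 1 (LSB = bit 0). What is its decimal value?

1

v = 10010010011
Shift right by 1: 1001001001
Mask low 3 bits: 001 = 1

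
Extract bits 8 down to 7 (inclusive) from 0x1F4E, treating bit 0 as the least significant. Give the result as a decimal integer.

v = 01111101001110
Shift right by 7: 0111110
Mask low 2 bits: 10 = 2

2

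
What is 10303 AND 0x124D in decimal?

10303 = 10100000111111
0x124D = 01001001001101
AND → 00000000001101 = 13

13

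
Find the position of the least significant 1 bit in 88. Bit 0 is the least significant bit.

88 = 1011000
Trailing zeros: 3, so the lowest set bit is bit 3 (value 8).

3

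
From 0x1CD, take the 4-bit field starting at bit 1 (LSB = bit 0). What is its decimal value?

6

v = 0111001101
Shift right by 1: 011100110
Mask low 4 bits: 0110 = 6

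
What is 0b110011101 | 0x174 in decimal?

509

a = 110011101
0x174 = 101110100
 OR → 111111101 = 509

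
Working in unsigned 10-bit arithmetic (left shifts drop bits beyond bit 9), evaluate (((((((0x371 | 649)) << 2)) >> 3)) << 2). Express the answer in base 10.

496

0x371 = 1101110001
649 = 1010001001
→ | → 1111111001 = 1017
→ << 2 (mod 2^10) → 1111100100 = 996
→ >> 3 → 0001111100 = 124
→ << 2 (mod 2^10) → 0111110000 = 496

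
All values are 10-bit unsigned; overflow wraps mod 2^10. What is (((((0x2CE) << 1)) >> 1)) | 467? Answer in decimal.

479

0x2CE = 1011001110
→ << 1 (mod 2^10) → 0110011100 = 412
→ >> 1 → 0011001110 = 206
467 = 0111010011
→ | → 0111011111 = 479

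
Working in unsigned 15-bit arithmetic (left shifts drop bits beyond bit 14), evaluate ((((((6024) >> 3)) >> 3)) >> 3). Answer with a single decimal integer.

6024 = 001011110001000
→ >> 3 → 000001011110001 = 753
→ >> 3 → 000000001011110 = 94
→ >> 3 → 000000000001011 = 11

11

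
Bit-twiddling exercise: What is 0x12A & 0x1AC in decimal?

0x12A = 100101010
0x1AC = 110101100
AND → 100101000 = 296

296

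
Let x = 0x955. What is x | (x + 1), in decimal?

x = 100101010101 = 2389
x + 1 = 100101010110
OR    = 100101010111 = 2391
(x | (x + 1) sets the lowest cleared bit.)

2391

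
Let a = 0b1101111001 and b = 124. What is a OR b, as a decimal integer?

893

a = 1101111001
124 = 0001111100
 OR → 1101111101 = 893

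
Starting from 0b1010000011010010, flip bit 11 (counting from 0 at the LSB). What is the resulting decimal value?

x = 1010000011010010
bit 11 is currently 0; toggle it via x ^ (1 << 11) = x ^ 2048
→ 1010100011010010 = 43218

43218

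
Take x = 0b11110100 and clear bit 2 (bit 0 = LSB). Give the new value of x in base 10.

240

x = 11110100
bit 2 is currently 1; clear it via x & ~(1 << 2) = x & ~4
→ 11110000 = 240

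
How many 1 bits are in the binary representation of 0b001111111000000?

7

n = 1111111000000
Count the 1s: 1 + 1 + 1 + 1 + 1 + 1 + 1 = 7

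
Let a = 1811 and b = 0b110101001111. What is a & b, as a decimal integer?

1811 = 011100010011
b = 110101001111
AND → 010100000011 = 1283

1283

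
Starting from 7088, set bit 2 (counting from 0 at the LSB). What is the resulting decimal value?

x = 001101110110000
bit 2 is currently 0; set it via x | (1 << 2) = x | 4
→ 001101110110100 = 7092

7092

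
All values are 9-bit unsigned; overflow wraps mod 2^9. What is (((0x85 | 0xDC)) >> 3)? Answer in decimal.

0x85 = 010000101
0xDC = 011011100
→ | → 011011101 = 221
→ >> 3 → 000011011 = 27

27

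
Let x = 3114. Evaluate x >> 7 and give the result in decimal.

3114 = 110000101010
shift right by 7 → 000000011000 = 24
(equivalently, floor(3114 / 128))

24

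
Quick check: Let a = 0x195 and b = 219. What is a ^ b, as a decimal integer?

0x195 = 110010101
219 = 011011011
XOR → 101001110 = 334

334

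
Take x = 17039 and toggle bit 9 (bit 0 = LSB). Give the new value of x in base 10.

x = 0100001010001111
bit 9 is currently 1; toggle it via x ^ (1 << 9) = x ^ 512
→ 0100000010001111 = 16527

16527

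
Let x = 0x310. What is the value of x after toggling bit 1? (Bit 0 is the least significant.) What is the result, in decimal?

786

x = 1100010000
bit 1 is currently 0; toggle it via x ^ (1 << 1) = x ^ 2
→ 1100010010 = 786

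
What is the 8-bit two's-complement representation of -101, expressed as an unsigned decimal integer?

101 in 8 bits: 01100101
Invert: 10011010
Add 1:  10011011 = 155
(Check: 2^8 - 101 = 256 - 101 = 155.)

155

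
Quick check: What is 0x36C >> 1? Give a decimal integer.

438

0x36C = 1101101100
shift right by 1 → 0110110110 = 438
(equivalently, floor(876 / 2))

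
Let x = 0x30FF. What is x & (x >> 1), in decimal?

4223

x = 11000011111111 = 12543
x>>1 = 01100001111111
AND  = 01000001111111 = 4223
(x & (x >> 1) has a 1 wherever x has two consecutive 1 bits.)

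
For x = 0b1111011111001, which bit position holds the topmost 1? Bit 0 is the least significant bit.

0b1111011111001 = 1111011111001
The topmost 1 is at position 12 (since 2^12 = 4096 ≤ 7929 < 8192).

12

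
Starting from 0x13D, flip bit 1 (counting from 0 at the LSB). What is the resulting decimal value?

x = 100111101
bit 1 is currently 0; toggle it via x ^ (1 << 1) = x ^ 2
→ 100111111 = 319

319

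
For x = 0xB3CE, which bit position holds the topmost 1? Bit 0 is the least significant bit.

0xB3CE = 1011001111001110
The topmost 1 is at position 15 (since 2^15 = 32768 ≤ 46030 < 65536).

15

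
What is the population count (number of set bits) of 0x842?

0x842 = 100001000010
Count the 1s: 1 + 1 + 1 = 3

3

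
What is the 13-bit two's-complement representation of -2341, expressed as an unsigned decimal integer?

5851

2341 in 13 bits: 0100100100101
Invert: 1011011011010
Add 1:  1011011011011 = 5851
(Check: 2^13 - 2341 = 8192 - 2341 = 5851.)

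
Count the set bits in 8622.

8622 = 10000110101110
Count the 1s: 1 + 1 + 1 + 1 + 1 + 1 + 1 = 7

7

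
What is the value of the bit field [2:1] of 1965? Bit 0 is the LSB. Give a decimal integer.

v = 011110101101
Shift right by 1: 01111010110
Mask low 2 bits: 10 = 2

2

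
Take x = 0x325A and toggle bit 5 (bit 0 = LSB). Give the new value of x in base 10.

12922

x = 11001001011010
bit 5 is currently 0; toggle it via x ^ (1 << 5) = x ^ 32
→ 11001001111010 = 12922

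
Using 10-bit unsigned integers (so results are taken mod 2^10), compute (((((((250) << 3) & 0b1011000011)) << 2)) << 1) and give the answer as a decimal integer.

250 = 0011111010
→ << 3 (mod 2^10) → 1111010000 = 976
0b1011000011 = 1011000011
→ & → 1011000000 = 704
→ << 2 (mod 2^10) → 1100000000 = 768
→ << 1 (mod 2^10) → 1000000000 = 512

512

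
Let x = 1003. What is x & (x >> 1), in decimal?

x = 1111101011 = 1003
x>>1 = 0111110101
AND  = 0111100001 = 481
(x & (x >> 1) has a 1 wherever x has two consecutive 1 bits.)

481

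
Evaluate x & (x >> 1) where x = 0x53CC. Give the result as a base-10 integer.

x = 101001111001100 = 21452
x>>1 = 010100111100110
AND  = 000000111000100 = 452
(x & (x >> 1) has a 1 wherever x has two consecutive 1 bits.)

452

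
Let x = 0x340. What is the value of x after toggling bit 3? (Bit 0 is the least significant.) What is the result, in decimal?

x = 01101000000
bit 3 is currently 0; toggle it via x ^ (1 << 3) = x ^ 8
→ 01101001000 = 840

840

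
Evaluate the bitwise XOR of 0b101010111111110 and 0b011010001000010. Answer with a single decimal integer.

a = 101010111111110
b = 011010001000010
XOR → 110000110111100 = 25020

25020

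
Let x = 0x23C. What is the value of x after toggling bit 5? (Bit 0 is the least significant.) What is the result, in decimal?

540

x = 1000111100
bit 5 is currently 1; toggle it via x ^ (1 << 5) = x ^ 32
→ 1000011100 = 540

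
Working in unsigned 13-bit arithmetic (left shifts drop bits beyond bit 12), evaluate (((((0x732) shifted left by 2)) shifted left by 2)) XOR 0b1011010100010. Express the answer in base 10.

0x732 = 0011100110010
→ shifted left by 2 (mod 2^13) → 1110011001000 = 7368
→ shifted left by 2 (mod 2^13) → 1001100100000 = 4896
0b1011010100010 = 1011010100010
→ XOR → 0010110000010 = 1410

1410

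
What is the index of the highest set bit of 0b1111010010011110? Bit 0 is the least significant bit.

0b1111010010011110 = 1111010010011110
The topmost 1 is at position 15 (since 2^15 = 32768 ≤ 62622 < 65536).

15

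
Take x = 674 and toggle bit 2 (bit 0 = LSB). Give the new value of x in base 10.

678

x = 1010100010
bit 2 is currently 0; toggle it via x ^ (1 << 2) = x ^ 4
→ 1010100110 = 678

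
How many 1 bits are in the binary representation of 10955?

10955 = 10101011001011
Count the 1s: 1 + 1 + 1 + 1 + 1 + 1 + 1 + 1 = 8

8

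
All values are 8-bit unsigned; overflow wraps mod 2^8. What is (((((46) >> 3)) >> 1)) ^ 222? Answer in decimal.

46 = 00101110
→ >> 3 → 00000101 = 5
→ >> 1 → 00000010 = 2
222 = 11011110
→ ^ → 11011100 = 220

220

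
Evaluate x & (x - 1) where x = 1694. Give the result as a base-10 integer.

1692

x = 11010011110 = 1694
x - 1 = 11010011101
AND   = 11010011100 = 1692
(x & (x - 1) clears the lowest set bit of x.)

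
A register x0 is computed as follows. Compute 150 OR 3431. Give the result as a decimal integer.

3575

150 = 000010010110
3431 = 110101100111
 OR → 110111110111 = 3575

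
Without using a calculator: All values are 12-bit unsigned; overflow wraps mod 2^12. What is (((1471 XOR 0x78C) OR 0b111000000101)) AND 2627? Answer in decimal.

2563

1471 = 010110111111
0x78C = 011110001100
→ XOR → 001000110011 = 563
0b111000000101 = 111000000101
→ OR → 111000110111 = 3639
2627 = 101001000011
→ AND → 101000000011 = 2563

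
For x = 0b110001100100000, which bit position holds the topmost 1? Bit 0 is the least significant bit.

0b110001100100000 = 110001100100000
The topmost 1 is at position 14 (since 2^14 = 16384 ≤ 25376 < 32768).

14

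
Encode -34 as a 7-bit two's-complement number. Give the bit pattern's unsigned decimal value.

94

34 in 7 bits: 0100010
Invert: 1011101
Add 1:  1011110 = 94
(Check: 2^7 - 34 = 128 - 34 = 94.)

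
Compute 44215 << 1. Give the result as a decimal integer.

44215 = 01010110010110111
shift left by 1 → 10101100101101110 = 88430
(equivalently, 44215 × 2^1 = 44215 × 2)

88430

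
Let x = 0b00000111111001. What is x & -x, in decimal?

1

x = 111111001 = 505
-x (two's complement) = …000000111
AND   = 000000001 = 1
(x & -x isolates the lowest set bit of x.)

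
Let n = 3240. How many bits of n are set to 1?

5

3240 = 110010101000
Count the 1s: 1 + 1 + 1 + 1 + 1 = 5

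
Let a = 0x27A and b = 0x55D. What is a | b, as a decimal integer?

1919

0x27A = 01001111010
0x55D = 10101011101
 OR → 11101111111 = 1919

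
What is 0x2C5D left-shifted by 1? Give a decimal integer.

22714

0x2C5D = 010110001011101
shift left by 1 → 101100010111010 = 22714
(equivalently, 11357 × 2^1 = 11357 × 2)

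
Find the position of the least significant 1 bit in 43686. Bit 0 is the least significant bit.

1

43686 = 1010101010100110
Trailing zeros: 1, so the lowest set bit is bit 1 (value 2).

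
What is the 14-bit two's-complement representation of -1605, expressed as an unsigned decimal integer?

1605 in 14 bits: 00011001000101
Invert: 11100110111010
Add 1:  11100110111011 = 14779
(Check: 2^14 - 1605 = 16384 - 1605 = 14779.)

14779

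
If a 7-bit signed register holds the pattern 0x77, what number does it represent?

pattern = 1110111 (MSB is 1 ⇒ negative)
Invert: 0001000, add 1 → 0001001 = 9, so the value is -9.
(Equivalently: 119 - 2^7 = 119 - 128 = -9.)

-9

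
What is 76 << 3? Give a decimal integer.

76 = 0001001100
shift left by 3 → 1001100000 = 608
(equivalently, 76 × 2^3 = 76 × 8)

608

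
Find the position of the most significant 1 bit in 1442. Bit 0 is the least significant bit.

1442 = 10110100010
The topmost 1 is at position 10 (since 2^10 = 1024 ≤ 1442 < 2048).

10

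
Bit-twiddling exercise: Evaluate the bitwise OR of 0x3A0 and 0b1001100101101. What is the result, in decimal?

0x3A0 = 0001110100000
b = 1001100101101
 OR → 1001110101101 = 5037

5037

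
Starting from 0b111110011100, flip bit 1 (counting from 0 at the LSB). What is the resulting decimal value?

x = 111110011100
bit 1 is currently 0; toggle it via x ^ (1 << 1) = x ^ 2
→ 111110011110 = 3998

3998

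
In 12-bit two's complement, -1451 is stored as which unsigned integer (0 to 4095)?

2645

1451 in 12 bits: 010110101011
Invert: 101001010100
Add 1:  101001010101 = 2645
(Check: 2^12 - 1451 = 4096 - 1451 = 2645.)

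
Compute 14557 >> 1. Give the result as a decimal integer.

14557 = 11100011011101
shift right by 1 → 01110001101110 = 7278
(equivalently, floor(14557 / 2))

7278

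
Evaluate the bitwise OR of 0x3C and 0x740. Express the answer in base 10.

0x3C = 00000111100
0x740 = 11101000000
 OR → 11101111100 = 1916

1916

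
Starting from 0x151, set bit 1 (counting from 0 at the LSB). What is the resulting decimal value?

x = 0101010001
bit 1 is currently 0; set it via x | (1 << 1) = x | 2
→ 0101010011 = 339

339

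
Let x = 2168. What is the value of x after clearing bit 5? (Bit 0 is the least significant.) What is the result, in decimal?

x = 100001111000
bit 5 is currently 1; clear it via x & ~(1 << 5) = x & ~32
→ 100001011000 = 2136

2136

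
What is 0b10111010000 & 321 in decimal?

320

a = 10111010000
321 = 00101000001
AND → 00101000000 = 320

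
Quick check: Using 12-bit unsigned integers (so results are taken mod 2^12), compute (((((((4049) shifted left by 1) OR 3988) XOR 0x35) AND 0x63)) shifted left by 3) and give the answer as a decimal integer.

24

4049 = 111111010001
→ shifted left by 1 (mod 2^12) → 111110100010 = 4002
3988 = 111110010100
→ OR → 111110110110 = 4022
0x35 = 000000110101
→ XOR → 111110000011 = 3971
0x63 = 000001100011
→ AND → 000000000011 = 3
→ shifted left by 3 (mod 2^12) → 000000011000 = 24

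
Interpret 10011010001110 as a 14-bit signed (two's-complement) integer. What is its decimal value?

-6514

pattern = 10011010001110 (MSB is 1 ⇒ negative)
Invert: 01100101110001, add 1 → 01100101110010 = 6514, so the value is -6514.
(Equivalently: 9870 - 2^14 = 9870 - 16384 = -6514.)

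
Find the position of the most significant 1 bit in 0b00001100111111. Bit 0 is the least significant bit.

9

0b00001100111111 = 1100111111
The topmost 1 is at position 9 (since 2^9 = 512 ≤ 831 < 1024).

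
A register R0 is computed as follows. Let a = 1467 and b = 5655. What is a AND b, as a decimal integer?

1043

1467 = 0010110111011
5655 = 1011000010111
AND → 0010000010011 = 1043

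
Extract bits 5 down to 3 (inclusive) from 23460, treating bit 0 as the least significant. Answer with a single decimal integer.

4

v = 101101110100100
Shift right by 3: 101101110100
Mask low 3 bits: 100 = 4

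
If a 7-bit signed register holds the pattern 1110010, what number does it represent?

pattern = 1110010 (MSB is 1 ⇒ negative)
Invert: 0001101, add 1 → 0001110 = 14, so the value is -14.
(Equivalently: 114 - 2^7 = 114 - 128 = -14.)

-14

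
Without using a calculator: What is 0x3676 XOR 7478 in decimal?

0x3676 = 11011001110110
7478 = 01110100110110
XOR → 10101101000000 = 11072

11072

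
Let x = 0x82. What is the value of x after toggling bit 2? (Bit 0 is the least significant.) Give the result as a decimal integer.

x = 10000010
bit 2 is currently 0; toggle it via x ^ (1 << 2) = x ^ 4
→ 10000110 = 134

134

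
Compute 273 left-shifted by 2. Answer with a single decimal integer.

1092

273 = 00100010001
shift left by 2 → 10001000100 = 1092
(equivalently, 273 × 2^2 = 273 × 4)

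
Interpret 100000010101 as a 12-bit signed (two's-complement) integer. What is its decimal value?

pattern = 100000010101 (MSB is 1 ⇒ negative)
Invert: 011111101010, add 1 → 011111101011 = 2027, so the value is -2027.
(Equivalently: 2069 - 2^12 = 2069 - 4096 = -2027.)

-2027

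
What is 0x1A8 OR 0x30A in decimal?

938

0x1A8 = 0110101000
0x30A = 1100001010
 OR → 1110101010 = 938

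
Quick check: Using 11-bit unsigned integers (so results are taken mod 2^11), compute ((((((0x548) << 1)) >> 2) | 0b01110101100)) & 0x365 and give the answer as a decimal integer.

804

0x548 = 10101001000
→ << 1 (mod 2^11) → 01010010000 = 656
→ >> 2 → 00010100100 = 164
0b01110101100 = 01110101100
→ | → 01110101100 = 940
0x365 = 01101100101
→ & → 01100100100 = 804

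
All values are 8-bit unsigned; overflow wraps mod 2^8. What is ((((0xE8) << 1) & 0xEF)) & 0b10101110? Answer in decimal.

0xE8 = 11101000
→ << 1 (mod 2^8) → 11010000 = 208
0xEF = 11101111
→ & → 11000000 = 192
0b10101110 = 10101110
→ & → 10000000 = 128

128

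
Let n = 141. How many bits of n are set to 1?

4

141 = 10001101
Count the 1s: 1 + 1 + 1 + 1 = 4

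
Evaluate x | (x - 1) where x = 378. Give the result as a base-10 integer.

x = 101111010 = 378
x - 1 = 101111001
OR    = 101111011 = 379
(x | (x - 1) sets all bits below the lowest set bit.)

379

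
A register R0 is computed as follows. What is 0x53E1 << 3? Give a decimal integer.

171784

0x53E1 = 000101001111100001
shift left by 3 → 101001111100001000 = 171784
(equivalently, 21473 × 2^3 = 21473 × 8)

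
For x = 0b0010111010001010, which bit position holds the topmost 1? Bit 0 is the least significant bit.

13

0b0010111010001010 = 10111010001010
The topmost 1 is at position 13 (since 2^13 = 8192 ≤ 11914 < 16384).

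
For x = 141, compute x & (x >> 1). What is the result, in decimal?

4

x = 10001101 = 141
x>>1 = 01000110
AND  = 00000100 = 4
(x & (x >> 1) has a 1 wherever x has two consecutive 1 bits.)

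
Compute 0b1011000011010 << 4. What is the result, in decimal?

90528

x = 00001011000011010
shift left by 4 → 10110000110100000 = 90528
(equivalently, 5658 × 2^4 = 5658 × 16)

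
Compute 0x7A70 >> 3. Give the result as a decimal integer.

3918

0x7A70 = 111101001110000
shift right by 3 → 000111101001110 = 3918
(equivalently, floor(31344 / 8))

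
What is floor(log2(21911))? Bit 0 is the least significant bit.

21911 = 101010110010111
The topmost 1 is at position 14 (since 2^14 = 16384 ≤ 21911 < 32768).

14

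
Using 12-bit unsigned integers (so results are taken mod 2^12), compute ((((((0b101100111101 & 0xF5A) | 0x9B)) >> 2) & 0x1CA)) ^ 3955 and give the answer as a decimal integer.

4017

0b101100111101 = 101100111101
0xF5A = 111101011010
→ & → 101100011000 = 2840
0x9B = 000010011011
→ | → 101110011011 = 2971
→ >> 2 → 001011100110 = 742
0x1CA = 000111001010
→ & → 000011000010 = 194
3955 = 111101110011
→ ^ → 111110110001 = 4017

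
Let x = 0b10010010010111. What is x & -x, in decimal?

1

x = 10010010010111 = 9367
-x (two's complement) = …01101101101001
AND   = 00000000000001 = 1
(x & -x isolates the lowest set bit of x.)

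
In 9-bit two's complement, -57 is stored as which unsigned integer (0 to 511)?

455

57 in 9 bits: 000111001
Invert: 111000110
Add 1:  111000111 = 455
(Check: 2^9 - 57 = 512 - 57 = 455.)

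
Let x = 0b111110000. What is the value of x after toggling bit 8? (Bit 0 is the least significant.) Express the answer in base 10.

240

x = 111110000
bit 8 is currently 1; toggle it via x ^ (1 << 8) = x ^ 256
→ 011110000 = 240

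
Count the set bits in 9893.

7

9893 = 10011010100101
Count the 1s: 1 + 1 + 1 + 1 + 1 + 1 + 1 = 7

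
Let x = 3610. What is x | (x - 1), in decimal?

x = 111000011010 = 3610
x - 1 = 111000011001
OR    = 111000011011 = 3611
(x | (x - 1) sets all bits below the lowest set bit.)

3611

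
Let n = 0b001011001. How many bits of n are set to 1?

n = 1011001
Count the 1s: 1 + 1 + 1 + 1 = 4

4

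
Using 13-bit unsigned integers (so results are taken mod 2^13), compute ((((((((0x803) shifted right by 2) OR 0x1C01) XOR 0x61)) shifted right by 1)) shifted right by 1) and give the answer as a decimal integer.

1944

0x803 = 0100000000011
→ shifted right by 2 → 0001000000000 = 512
0x1C01 = 1110000000001
→ OR → 1111000000001 = 7681
0x61 = 0000001100001
→ XOR → 1111001100000 = 7776
→ shifted right by 1 → 0111100110000 = 3888
→ shifted right by 1 → 0011110011000 = 1944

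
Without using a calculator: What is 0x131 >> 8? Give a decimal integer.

0x131 = 100110001
shift right by 8 → 000000001 = 1
(equivalently, floor(305 / 256))

1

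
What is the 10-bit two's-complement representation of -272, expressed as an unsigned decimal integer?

272 in 10 bits: 0100010000
Invert: 1011101111
Add 1:  1011110000 = 752
(Check: 2^10 - 272 = 1024 - 272 = 752.)

752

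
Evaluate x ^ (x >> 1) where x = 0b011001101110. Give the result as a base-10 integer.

1369

x = 11001101110 = 1646
x>>1 = 01100110111
XOR  = 10101011001 = 1369
(x ^ (x >> 1) gives the standard binary-reflected Gray code of x.)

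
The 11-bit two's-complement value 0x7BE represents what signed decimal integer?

pattern = 11110111110 (MSB is 1 ⇒ negative)
Invert: 00001000001, add 1 → 00001000010 = 66, so the value is -66.
(Equivalently: 1982 - 2^11 = 1982 - 2048 = -66.)

-66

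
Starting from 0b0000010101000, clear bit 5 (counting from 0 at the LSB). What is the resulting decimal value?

136

x = 0000010101000
bit 5 is currently 1; clear it via x & ~(1 << 5) = x & ~32
→ 0000010001000 = 136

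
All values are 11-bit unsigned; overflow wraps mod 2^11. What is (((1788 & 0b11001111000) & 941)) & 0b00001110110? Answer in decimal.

32

1788 = 11011111100
0b11001111000 = 11001111000
→ & → 11001111000 = 1656
941 = 01110101101
→ & → 01000101000 = 552
0b00001110110 = 00001110110
→ & → 00000100000 = 32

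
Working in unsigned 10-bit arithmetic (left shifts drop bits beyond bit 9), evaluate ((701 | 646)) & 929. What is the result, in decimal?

673

701 = 1010111101
646 = 1010000110
→ | → 1010111111 = 703
929 = 1110100001
→ & → 1010100001 = 673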